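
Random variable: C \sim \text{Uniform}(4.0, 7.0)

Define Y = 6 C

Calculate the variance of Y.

For Y = aC + b: Var(Y) = a² * Var(C)
Var(C) = (7 - 4)^2/12 = 0.75
Var(Y) = 6² * 0.75 = 36 * 0.75 = 27

27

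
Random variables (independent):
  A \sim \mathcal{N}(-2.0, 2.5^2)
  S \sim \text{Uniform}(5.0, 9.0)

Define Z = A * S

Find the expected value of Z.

For independent RVs: E[XY] = E[X]*E[Y]
E[A] = -2
E[S] = 7
E[Z] = -2 * 7 = -14

-14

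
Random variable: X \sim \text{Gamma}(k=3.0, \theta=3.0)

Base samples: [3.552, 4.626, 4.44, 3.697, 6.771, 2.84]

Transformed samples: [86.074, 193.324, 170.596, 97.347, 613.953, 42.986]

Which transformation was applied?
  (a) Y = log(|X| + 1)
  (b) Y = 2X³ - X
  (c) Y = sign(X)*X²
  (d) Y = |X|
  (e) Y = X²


Checking option (b) Y = 2X³ - X:
  X = 3.552 -> Y = 86.074 ✓
  X = 4.626 -> Y = 193.324 ✓
  X = 4.44 -> Y = 170.596 ✓
All samples match this transformation.

(b) 2X³ - X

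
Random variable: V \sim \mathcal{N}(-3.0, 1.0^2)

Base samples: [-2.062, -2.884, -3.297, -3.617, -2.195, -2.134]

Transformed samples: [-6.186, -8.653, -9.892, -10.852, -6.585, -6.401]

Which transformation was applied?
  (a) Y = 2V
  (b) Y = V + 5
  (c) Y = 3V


Checking option (c) Y = 3V:
  V = -2.062 -> Y = -6.186 ✓
  V = -2.884 -> Y = -8.653 ✓
  V = -3.297 -> Y = -9.892 ✓
All samples match this transformation.

(c) 3V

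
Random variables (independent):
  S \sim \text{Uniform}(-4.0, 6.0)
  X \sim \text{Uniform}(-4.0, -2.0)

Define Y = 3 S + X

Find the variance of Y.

For independent RVs: Var(aX + bY) = a²Var(X) + b²Var(Y)
Var(S) = 8.3333333
Var(X) = 0.33333333
Var(Y) = 3²*8.3333333 + 1²*0.33333333
= 9*8.3333333 + 1*0.33333333 = 75.333333

75.333333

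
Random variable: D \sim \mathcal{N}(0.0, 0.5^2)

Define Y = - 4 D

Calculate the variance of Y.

For Y = aD + b: Var(Y) = a² * Var(D)
Var(D) = 0.5^2 = 0.25
Var(Y) = (-4)² * 0.25 = 16 * 0.25 = 4

4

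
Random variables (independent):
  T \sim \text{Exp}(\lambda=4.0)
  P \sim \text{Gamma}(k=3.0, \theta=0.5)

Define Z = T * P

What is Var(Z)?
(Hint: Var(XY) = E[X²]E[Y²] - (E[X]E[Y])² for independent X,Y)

Var(XY) = E[X²]E[Y²] - (E[X]E[Y])²
E[T] = 0.25, Var(T) = 0.0625
E[P] = 1.5, Var(P) = 0.75
E[T²] = 0.0625 + 0.25² = 0.125
E[P²] = 0.75 + 1.5² = 3
Var(Z) = 0.125*3 - (0.25*1.5)²
= 0.375 - 0.140625 = 0.234375

0.234375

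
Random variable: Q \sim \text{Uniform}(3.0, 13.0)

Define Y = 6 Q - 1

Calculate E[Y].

For Y = 6Q - 1:
E[Y] = 6 * E[Q] - 1
E[Q] = (3 + 13)/2 = 8
E[Y] = 6 * 8 - 1 = 47

47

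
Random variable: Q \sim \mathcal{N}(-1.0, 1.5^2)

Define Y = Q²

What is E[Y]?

Using E[X²] = Var(X) + (E[X])²:
E[Q] = -1
Var(Q) = 1.5^2 = 2.25
E[Q²] = 2.25 + (-1)² = 2.25 + 1 = 3.25

3.25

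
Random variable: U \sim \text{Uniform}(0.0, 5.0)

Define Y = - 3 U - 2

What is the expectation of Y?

For Y = -3U - 2:
E[Y] = -3 * E[U] - 2
E[U] = (0 + 5)/2 = 2.5
E[Y] = -3 * 2.5 - 2 = -9.5

-9.5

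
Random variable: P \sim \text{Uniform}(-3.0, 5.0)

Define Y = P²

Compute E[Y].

E[P²] = Var(P) + (E[P])² = 5.3333333 + 1 = 6.3333333

6.3333333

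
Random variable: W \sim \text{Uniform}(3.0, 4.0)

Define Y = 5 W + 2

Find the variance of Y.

For Y = aW + b: Var(Y) = a² * Var(W)
Var(W) = (4 - 3)^2/12 = 0.083333333
Var(Y) = 5² * 0.083333333 = 25 * 0.083333333 = 2.0833333

2.0833333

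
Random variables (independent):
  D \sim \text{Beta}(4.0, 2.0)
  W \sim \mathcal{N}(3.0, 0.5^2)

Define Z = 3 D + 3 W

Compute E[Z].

E[Z] = 3*E[D] + 3*E[W]
E[D] = 0.66666667
E[W] = 3
E[Z] = 3*0.66666667 + 3*3 = 11

11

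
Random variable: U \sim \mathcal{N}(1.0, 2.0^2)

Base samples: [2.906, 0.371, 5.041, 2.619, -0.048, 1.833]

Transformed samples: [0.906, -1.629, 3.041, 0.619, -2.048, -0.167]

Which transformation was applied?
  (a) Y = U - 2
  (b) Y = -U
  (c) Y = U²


Checking option (a) Y = U - 2:
  U = 2.906 -> Y = 0.906 ✓
  U = 0.371 -> Y = -1.629 ✓
  U = 5.041 -> Y = 3.041 ✓
All samples match this transformation.

(a) U - 2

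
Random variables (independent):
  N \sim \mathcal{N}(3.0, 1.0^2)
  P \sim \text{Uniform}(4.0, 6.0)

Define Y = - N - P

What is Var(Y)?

For independent RVs: Var(aX + bY) = a²Var(X) + b²Var(Y)
Var(N) = 1
Var(P) = 0.33333333
Var(Y) = (-1)²*1 + (-1)²*0.33333333
= 1*1 + 1*0.33333333 = 1.3333333

1.3333333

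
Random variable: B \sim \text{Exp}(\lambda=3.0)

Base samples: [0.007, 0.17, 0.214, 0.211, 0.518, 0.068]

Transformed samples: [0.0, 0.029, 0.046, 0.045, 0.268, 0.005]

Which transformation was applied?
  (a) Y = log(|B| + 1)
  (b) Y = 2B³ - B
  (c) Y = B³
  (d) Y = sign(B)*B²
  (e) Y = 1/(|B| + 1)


Checking option (d) Y = sign(B)*B²:
  B = 0.007 -> Y = 0.0 ✓
  B = 0.17 -> Y = 0.029 ✓
  B = 0.214 -> Y = 0.046 ✓
All samples match this transformation.

(d) sign(B)*B²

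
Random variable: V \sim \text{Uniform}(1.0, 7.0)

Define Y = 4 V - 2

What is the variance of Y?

For Y = aV + b: Var(Y) = a² * Var(V)
Var(V) = (7 - 1)^2/12 = 3
Var(Y) = 4² * 3 = 16 * 3 = 48

48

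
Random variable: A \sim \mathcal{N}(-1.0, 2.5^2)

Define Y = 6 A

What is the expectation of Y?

For Y = 6A:
E[Y] = 6 * E[A]
E[A] = -1.0 = -1
E[Y] = 6 * (-1) = -6

-6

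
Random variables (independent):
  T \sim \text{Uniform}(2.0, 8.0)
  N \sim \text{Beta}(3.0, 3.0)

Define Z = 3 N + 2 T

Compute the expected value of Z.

E[Z] = 2*E[T] + 3*E[N]
E[T] = 5
E[N] = 0.5
E[Z] = 2*5 + 3*0.5 = 11.5

11.5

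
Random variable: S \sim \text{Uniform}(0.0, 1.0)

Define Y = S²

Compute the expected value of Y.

E[S²] = Var(S) + (E[S])² = 0.083333333 + 0.25 = 0.33333333

0.33333333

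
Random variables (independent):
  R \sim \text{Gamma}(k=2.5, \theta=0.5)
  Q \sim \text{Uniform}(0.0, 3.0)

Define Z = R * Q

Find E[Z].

For independent RVs: E[XY] = E[X]*E[Y]
E[R] = 1.25
E[Q] = 1.5
E[Z] = 1.25 * 1.5 = 1.875

1.875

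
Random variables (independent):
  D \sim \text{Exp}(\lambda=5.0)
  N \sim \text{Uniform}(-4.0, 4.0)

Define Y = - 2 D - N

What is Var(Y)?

For independent RVs: Var(aX + bY) = a²Var(X) + b²Var(Y)
Var(D) = 0.04
Var(N) = 5.3333333
Var(Y) = (-2)²*0.04 + (-1)²*5.3333333
= 4*0.04 + 1*5.3333333 = 5.4933333

5.4933333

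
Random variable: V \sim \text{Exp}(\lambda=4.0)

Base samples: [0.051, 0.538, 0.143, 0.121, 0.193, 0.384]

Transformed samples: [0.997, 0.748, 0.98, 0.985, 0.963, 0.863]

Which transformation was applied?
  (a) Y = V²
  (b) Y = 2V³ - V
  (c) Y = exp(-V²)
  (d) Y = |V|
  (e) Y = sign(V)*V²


Checking option (c) Y = exp(-V²):
  V = 0.051 -> Y = 0.997 ✓
  V = 0.538 -> Y = 0.748 ✓
  V = 0.143 -> Y = 0.98 ✓
All samples match this transformation.

(c) exp(-V²)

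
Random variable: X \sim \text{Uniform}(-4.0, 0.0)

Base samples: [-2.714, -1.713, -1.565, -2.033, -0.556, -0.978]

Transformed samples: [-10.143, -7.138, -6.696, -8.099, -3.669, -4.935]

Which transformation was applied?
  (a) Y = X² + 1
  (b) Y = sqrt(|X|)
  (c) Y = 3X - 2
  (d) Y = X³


Checking option (c) Y = 3X - 2:
  X = -2.714 -> Y = -10.143 ✓
  X = -1.713 -> Y = -7.138 ✓
  X = -1.565 -> Y = -6.696 ✓
All samples match this transformation.

(c) 3X - 2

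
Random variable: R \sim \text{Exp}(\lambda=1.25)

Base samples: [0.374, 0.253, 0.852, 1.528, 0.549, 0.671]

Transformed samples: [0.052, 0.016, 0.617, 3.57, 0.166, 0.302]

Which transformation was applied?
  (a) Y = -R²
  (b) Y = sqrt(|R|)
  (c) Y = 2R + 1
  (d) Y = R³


Checking option (d) Y = R³:
  R = 0.374 -> Y = 0.052 ✓
  R = 0.253 -> Y = 0.016 ✓
  R = 0.852 -> Y = 0.617 ✓
All samples match this transformation.

(d) R³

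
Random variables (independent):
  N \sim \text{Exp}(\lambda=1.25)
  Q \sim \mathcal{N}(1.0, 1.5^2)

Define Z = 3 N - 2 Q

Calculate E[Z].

E[Z] = 3*E[N] - 2*E[Q]
E[N] = 0.8
E[Q] = 1
E[Z] = 3*0.8 - 2*1 = 0.4

0.4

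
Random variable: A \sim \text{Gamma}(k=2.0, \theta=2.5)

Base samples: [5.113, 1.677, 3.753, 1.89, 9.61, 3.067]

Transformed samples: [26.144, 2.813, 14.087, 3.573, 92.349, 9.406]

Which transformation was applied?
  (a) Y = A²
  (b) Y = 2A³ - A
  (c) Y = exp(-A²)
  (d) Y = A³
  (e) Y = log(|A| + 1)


Checking option (a) Y = A²:
  A = 5.113 -> Y = 26.144 ✓
  A = 1.677 -> Y = 2.813 ✓
  A = 3.753 -> Y = 14.087 ✓
All samples match this transformation.

(a) A²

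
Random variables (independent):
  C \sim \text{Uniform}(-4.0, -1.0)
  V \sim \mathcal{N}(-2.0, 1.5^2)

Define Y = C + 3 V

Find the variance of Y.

For independent RVs: Var(aX + bY) = a²Var(X) + b²Var(Y)
Var(C) = 0.75
Var(V) = 2.25
Var(Y) = 1²*0.75 + 3²*2.25
= 1*0.75 + 9*2.25 = 21

21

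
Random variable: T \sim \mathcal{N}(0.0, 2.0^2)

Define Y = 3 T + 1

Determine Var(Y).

For Y = aT + b: Var(Y) = a² * Var(T)
Var(T) = 2.0^2 = 4
Var(Y) = 3² * 4 = 9 * 4 = 36

36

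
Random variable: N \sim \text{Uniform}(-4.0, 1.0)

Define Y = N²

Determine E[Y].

Using E[X²] = Var(X) + (E[X])²:
E[N] = -1.5
Var(N) = (1 + 4)^2/12 = 2.0833333
E[N²] = 2.0833333 + (-1.5)² = 2.0833333 + 2.25 = 4.3333333

4.3333333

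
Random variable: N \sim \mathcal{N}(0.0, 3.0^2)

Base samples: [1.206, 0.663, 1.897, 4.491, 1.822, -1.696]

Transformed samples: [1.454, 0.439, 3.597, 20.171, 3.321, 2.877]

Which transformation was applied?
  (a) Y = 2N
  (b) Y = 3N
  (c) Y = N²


Checking option (c) Y = N²:
  N = 1.206 -> Y = 1.454 ✓
  N = 0.663 -> Y = 0.439 ✓
  N = 1.897 -> Y = 3.597 ✓
All samples match this transformation.

(c) N²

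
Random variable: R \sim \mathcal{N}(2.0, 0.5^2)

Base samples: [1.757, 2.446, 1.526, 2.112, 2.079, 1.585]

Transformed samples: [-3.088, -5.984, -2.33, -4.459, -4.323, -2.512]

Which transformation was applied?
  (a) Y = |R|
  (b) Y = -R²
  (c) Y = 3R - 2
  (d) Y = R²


Checking option (b) Y = -R²:
  R = 1.757 -> Y = -3.088 ✓
  R = 2.446 -> Y = -5.984 ✓
  R = 1.526 -> Y = -2.33 ✓
All samples match this transformation.

(b) -R²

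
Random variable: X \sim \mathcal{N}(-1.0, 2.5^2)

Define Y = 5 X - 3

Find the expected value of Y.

For Y = 5X - 3:
E[Y] = 5 * E[X] - 3
E[X] = -1.0 = -1
E[Y] = 5 * (-1) - 3 = -8

-8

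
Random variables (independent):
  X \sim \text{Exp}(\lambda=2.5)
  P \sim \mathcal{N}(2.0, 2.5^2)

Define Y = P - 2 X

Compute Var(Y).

For independent RVs: Var(aX + bY) = a²Var(X) + b²Var(Y)
Var(X) = 0.16
Var(P) = 6.25
Var(Y) = (-2)²*0.16 + 1²*6.25
= 4*0.16 + 1*6.25 = 6.89

6.89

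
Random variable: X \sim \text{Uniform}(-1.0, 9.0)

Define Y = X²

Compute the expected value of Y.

E[X²] = Var(X) + (E[X])² = 8.3333333 + 16 = 24.333333

24.333333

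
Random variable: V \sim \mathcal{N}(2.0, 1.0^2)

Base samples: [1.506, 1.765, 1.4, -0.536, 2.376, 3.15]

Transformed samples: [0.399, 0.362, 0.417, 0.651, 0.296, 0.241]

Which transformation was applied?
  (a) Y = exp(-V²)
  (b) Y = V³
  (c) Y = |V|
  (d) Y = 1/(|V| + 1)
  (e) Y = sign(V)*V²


Checking option (d) Y = 1/(|V| + 1):
  V = 1.506 -> Y = 0.399 ✓
  V = 1.765 -> Y = 0.362 ✓
  V = 1.4 -> Y = 0.417 ✓
All samples match this transformation.

(d) 1/(|V| + 1)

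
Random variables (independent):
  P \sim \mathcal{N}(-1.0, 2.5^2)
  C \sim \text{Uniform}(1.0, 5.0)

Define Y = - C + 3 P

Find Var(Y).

For independent RVs: Var(aX + bY) = a²Var(X) + b²Var(Y)
Var(P) = 6.25
Var(C) = 1.3333333
Var(Y) = 3²*6.25 + (-1)²*1.3333333
= 9*6.25 + 1*1.3333333 = 57.583333

57.583333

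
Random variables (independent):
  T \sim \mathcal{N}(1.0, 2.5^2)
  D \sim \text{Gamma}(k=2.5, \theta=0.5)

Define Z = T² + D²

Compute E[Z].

E[Z] = E[T²] + E[D²]
E[T²] = Var(T) + E[T]² = 6.25 + 1 = 7.25
E[D²] = Var(D) + E[D]² = 0.625 + 1.5625 = 2.1875
E[Z] = 7.25 + 2.1875 = 9.4375

9.4375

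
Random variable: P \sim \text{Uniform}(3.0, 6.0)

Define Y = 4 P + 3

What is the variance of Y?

For Y = aP + b: Var(Y) = a² * Var(P)
Var(P) = (6 - 3)^2/12 = 0.75
Var(Y) = 4² * 0.75 = 16 * 0.75 = 12

12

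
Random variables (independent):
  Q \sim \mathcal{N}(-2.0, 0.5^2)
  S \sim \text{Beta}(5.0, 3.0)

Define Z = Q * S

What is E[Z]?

For independent RVs: E[XY] = E[X]*E[Y]
E[Q] = -2
E[S] = 0.625
E[Z] = -2 * 0.625 = -1.25

-1.25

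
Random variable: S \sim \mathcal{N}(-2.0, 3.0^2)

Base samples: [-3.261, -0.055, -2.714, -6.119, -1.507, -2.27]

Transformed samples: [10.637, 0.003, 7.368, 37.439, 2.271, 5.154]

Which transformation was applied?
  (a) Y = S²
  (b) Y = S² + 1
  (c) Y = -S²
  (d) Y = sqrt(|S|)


Checking option (a) Y = S²:
  S = -3.261 -> Y = 10.637 ✓
  S = -0.055 -> Y = 0.003 ✓
  S = -2.714 -> Y = 7.368 ✓
All samples match this transformation.

(a) S²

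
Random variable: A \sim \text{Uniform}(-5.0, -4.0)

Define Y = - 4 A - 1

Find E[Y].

For Y = -4A - 1:
E[Y] = -4 * E[A] - 1
E[A] = (-5 - 4)/2 = -4.5
E[Y] = -4 * (-4.5) - 1 = 17

17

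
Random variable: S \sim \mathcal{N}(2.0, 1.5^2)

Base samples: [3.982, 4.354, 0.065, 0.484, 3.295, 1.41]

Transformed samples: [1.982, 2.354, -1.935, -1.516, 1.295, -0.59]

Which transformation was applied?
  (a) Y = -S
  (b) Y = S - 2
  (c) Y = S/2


Checking option (b) Y = S - 2:
  S = 3.982 -> Y = 1.982 ✓
  S = 4.354 -> Y = 2.354 ✓
  S = 0.065 -> Y = -1.935 ✓
All samples match this transformation.

(b) S - 2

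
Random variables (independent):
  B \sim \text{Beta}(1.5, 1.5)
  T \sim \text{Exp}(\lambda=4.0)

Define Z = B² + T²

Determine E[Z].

E[Z] = E[B²] + E[T²]
E[B²] = Var(B) + E[B]² = 0.0625 + 0.25 = 0.3125
E[T²] = Var(T) + E[T]² = 0.0625 + 0.0625 = 0.125
E[Z] = 0.3125 + 0.125 = 0.4375

0.4375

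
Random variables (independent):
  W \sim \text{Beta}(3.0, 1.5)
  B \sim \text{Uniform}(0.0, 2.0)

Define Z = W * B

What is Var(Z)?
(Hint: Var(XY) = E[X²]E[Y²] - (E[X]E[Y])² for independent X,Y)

Var(XY) = E[X²]E[Y²] - (E[X]E[Y])²
E[W] = 0.66666667, Var(W) = 0.04040404
E[B] = 1, Var(B) = 0.33333333
E[W²] = 0.04040404 + 0.66666667² = 0.48484848
E[B²] = 0.33333333 + 1² = 1.3333333
Var(Z) = 0.48484848*1.3333333 - (0.66666667*1)²
= 0.64646465 - 0.44444444 = 0.2020202

0.2020202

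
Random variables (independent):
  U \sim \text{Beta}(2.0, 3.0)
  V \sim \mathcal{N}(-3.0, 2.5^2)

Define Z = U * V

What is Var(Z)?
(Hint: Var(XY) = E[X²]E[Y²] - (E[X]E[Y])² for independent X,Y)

Var(XY) = E[X²]E[Y²] - (E[X]E[Y])²
E[U] = 0.4, Var(U) = 0.04
E[V] = -3, Var(V) = 6.25
E[U²] = 0.04 + 0.4² = 0.2
E[V²] = 6.25 + (-3)² = 15.25
Var(Z) = 0.2*15.25 - (0.4*(-3))²
= 3.05 - 1.44 = 1.61

1.61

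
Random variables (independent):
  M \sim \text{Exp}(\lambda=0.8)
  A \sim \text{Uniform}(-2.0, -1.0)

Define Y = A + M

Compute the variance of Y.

For independent RVs: Var(aX + bY) = a²Var(X) + b²Var(Y)
Var(M) = 1.5625
Var(A) = 0.083333333
Var(Y) = 1²*1.5625 + 1²*0.083333333
= 1*1.5625 + 1*0.083333333 = 1.6458333

1.6458333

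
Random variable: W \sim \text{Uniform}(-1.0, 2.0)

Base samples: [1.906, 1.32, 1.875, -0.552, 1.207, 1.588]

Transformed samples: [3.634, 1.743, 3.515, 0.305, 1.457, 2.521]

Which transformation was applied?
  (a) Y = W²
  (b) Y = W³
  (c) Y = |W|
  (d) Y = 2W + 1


Checking option (a) Y = W²:
  W = 1.906 -> Y = 3.634 ✓
  W = 1.32 -> Y = 1.743 ✓
  W = 1.875 -> Y = 3.515 ✓
All samples match this transformation.

(a) W²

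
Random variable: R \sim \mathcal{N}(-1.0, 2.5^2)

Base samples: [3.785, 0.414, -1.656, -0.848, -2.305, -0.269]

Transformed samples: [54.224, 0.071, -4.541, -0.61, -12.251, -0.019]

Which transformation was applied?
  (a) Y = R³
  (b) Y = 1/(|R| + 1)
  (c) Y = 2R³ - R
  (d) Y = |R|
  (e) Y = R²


Checking option (a) Y = R³:
  R = 3.785 -> Y = 54.224 ✓
  R = 0.414 -> Y = 0.071 ✓
  R = -1.656 -> Y = -4.541 ✓
All samples match this transformation.

(a) R³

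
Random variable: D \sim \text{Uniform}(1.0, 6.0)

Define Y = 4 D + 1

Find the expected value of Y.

For Y = 4D + 1:
E[Y] = 4 * E[D] + 1
E[D] = (1 + 6)/2 = 3.5
E[Y] = 4 * 3.5 + 1 = 15

15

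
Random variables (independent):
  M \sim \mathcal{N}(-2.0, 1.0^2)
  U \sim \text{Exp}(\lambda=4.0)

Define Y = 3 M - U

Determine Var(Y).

For independent RVs: Var(aX + bY) = a²Var(X) + b²Var(Y)
Var(M) = 1
Var(U) = 0.0625
Var(Y) = 3²*1 + (-1)²*0.0625
= 9*1 + 1*0.0625 = 9.0625

9.0625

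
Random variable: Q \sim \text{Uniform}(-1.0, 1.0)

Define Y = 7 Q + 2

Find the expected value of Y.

For Y = 7Q + 2:
E[Y] = 7 * E[Q] + 2
E[Q] = (-1 + 1)/2 = 0
E[Y] = 7 * 0 + 2 = 2

2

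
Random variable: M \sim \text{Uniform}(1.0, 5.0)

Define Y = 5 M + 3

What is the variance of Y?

For Y = aM + b: Var(Y) = a² * Var(M)
Var(M) = (5 - 1)^2/12 = 1.3333333
Var(Y) = 5² * 1.3333333 = 25 * 1.3333333 = 33.333333

33.333333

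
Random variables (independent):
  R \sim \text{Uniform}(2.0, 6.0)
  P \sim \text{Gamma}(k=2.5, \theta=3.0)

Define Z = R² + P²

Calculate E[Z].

E[Z] = E[R²] + E[P²]
E[R²] = Var(R) + E[R]² = 1.3333333 + 16 = 17.333333
E[P²] = Var(P) + E[P]² = 22.5 + 56.25 = 78.75
E[Z] = 17.333333 + 78.75 = 96.083333

96.083333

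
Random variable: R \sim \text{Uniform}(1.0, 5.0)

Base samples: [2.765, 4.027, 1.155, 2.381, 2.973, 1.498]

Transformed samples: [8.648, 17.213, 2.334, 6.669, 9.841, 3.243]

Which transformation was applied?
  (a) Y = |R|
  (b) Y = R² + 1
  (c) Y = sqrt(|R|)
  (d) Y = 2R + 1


Checking option (b) Y = R² + 1:
  R = 2.765 -> Y = 8.648 ✓
  R = 4.027 -> Y = 17.213 ✓
  R = 1.155 -> Y = 2.334 ✓
All samples match this transformation.

(b) R² + 1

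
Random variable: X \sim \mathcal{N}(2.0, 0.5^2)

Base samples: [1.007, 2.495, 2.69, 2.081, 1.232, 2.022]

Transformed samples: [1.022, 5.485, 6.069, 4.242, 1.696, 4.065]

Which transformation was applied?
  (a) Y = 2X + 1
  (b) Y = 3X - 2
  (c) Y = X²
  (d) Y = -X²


Checking option (b) Y = 3X - 2:
  X = 1.007 -> Y = 1.022 ✓
  X = 2.495 -> Y = 5.485 ✓
  X = 2.69 -> Y = 6.069 ✓
All samples match this transformation.

(b) 3X - 2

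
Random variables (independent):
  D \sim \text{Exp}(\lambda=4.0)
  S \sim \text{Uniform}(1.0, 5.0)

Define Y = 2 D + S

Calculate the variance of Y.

For independent RVs: Var(aX + bY) = a²Var(X) + b²Var(Y)
Var(D) = 0.0625
Var(S) = 1.3333333
Var(Y) = 2²*0.0625 + 1²*1.3333333
= 4*0.0625 + 1*1.3333333 = 1.5833333

1.5833333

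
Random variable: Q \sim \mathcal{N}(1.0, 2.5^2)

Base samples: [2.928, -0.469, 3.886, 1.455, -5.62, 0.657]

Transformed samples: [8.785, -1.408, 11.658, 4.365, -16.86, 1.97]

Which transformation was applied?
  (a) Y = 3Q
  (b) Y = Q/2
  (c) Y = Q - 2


Checking option (a) Y = 3Q:
  Q = 2.928 -> Y = 8.785 ✓
  Q = -0.469 -> Y = -1.408 ✓
  Q = 3.886 -> Y = 11.658 ✓
All samples match this transformation.

(a) 3Q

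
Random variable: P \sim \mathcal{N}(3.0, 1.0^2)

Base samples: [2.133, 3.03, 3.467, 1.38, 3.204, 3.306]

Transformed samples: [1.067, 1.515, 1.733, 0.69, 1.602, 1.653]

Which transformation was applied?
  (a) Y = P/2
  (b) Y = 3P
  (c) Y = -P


Checking option (a) Y = P/2:
  P = 2.133 -> Y = 1.067 ✓
  P = 3.03 -> Y = 1.515 ✓
  P = 3.467 -> Y = 1.733 ✓
All samples match this transformation.

(a) P/2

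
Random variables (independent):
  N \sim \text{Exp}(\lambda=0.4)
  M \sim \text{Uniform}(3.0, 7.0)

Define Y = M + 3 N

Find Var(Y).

For independent RVs: Var(aX + bY) = a²Var(X) + b²Var(Y)
Var(N) = 6.25
Var(M) = 1.3333333
Var(Y) = 3²*6.25 + 1²*1.3333333
= 9*6.25 + 1*1.3333333 = 57.583333

57.583333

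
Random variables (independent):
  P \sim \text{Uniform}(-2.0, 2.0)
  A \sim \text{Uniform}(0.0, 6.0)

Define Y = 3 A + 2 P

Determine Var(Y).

For independent RVs: Var(aX + bY) = a²Var(X) + b²Var(Y)
Var(P) = 1.3333333
Var(A) = 3
Var(Y) = 2²*1.3333333 + 3²*3
= 4*1.3333333 + 9*3 = 32.333333

32.333333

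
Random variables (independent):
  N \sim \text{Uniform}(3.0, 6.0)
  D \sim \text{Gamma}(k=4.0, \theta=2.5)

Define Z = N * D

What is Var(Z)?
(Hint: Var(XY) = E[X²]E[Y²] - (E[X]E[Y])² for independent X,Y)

Var(XY) = E[X²]E[Y²] - (E[X]E[Y])²
E[N] = 4.5, Var(N) = 0.75
E[D] = 10, Var(D) = 25
E[N²] = 0.75 + 4.5² = 21
E[D²] = 25 + 10² = 125
Var(Z) = 21*125 - (4.5*10)²
= 2625 - 2025 = 600

600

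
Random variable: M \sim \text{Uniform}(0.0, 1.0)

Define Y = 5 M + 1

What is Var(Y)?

For Y = aM + b: Var(Y) = a² * Var(M)
Var(M) = (1 - 0)^2/12 = 0.083333333
Var(Y) = 5² * 0.083333333 = 25 * 0.083333333 = 2.0833333

2.0833333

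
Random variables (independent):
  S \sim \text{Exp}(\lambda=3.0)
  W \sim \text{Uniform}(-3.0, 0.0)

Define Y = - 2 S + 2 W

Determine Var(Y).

For independent RVs: Var(aX + bY) = a²Var(X) + b²Var(Y)
Var(S) = 0.11111111
Var(W) = 0.75
Var(Y) = (-2)²*0.11111111 + 2²*0.75
= 4*0.11111111 + 4*0.75 = 3.4444444

3.4444444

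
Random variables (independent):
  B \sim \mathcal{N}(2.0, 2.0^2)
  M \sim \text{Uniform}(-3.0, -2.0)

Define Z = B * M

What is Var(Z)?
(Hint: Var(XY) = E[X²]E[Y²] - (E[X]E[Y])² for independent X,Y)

Var(XY) = E[X²]E[Y²] - (E[X]E[Y])²
E[B] = 2, Var(B) = 4
E[M] = -2.5, Var(M) = 0.083333333
E[B²] = 4 + 2² = 8
E[M²] = 0.083333333 + (-2.5)² = 6.3333333
Var(Z) = 8*6.3333333 - (2*(-2.5))²
= 50.666667 - 25 = 25.666667

25.666667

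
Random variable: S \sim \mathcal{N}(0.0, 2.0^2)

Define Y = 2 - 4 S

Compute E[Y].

For Y = -4S + 2:
E[Y] = -4 * E[S] + 2
E[S] = 0.0 = 0
E[Y] = -4 * 0 + 2 = 2

2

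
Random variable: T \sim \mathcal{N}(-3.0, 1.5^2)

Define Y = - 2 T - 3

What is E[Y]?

For Y = -2T - 3:
E[Y] = -2 * E[T] - 3
E[T] = -3.0 = -3
E[Y] = -2 * (-3) - 3 = 3

3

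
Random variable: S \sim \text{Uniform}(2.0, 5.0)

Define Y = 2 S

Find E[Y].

For Y = 2S:
E[Y] = 2 * E[S]
E[S] = (2 + 5)/2 = 3.5
E[Y] = 2 * 3.5 = 7

7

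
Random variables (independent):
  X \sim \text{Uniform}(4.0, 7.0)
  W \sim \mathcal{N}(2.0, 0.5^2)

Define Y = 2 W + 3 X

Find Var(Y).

For independent RVs: Var(aX + bY) = a²Var(X) + b²Var(Y)
Var(X) = 0.75
Var(W) = 0.25
Var(Y) = 3²*0.75 + 2²*0.25
= 9*0.75 + 4*0.25 = 7.75

7.75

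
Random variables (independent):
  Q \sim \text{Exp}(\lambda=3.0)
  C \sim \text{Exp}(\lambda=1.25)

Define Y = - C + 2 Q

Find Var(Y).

For independent RVs: Var(aX + bY) = a²Var(X) + b²Var(Y)
Var(Q) = 0.11111111
Var(C) = 0.64
Var(Y) = 2²*0.11111111 + (-1)²*0.64
= 4*0.11111111 + 1*0.64 = 1.0844444

1.0844444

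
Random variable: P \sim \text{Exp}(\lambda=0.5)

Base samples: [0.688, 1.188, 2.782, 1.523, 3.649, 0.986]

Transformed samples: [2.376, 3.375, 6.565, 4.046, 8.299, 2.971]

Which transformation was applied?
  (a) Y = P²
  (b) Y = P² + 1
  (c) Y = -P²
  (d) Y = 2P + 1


Checking option (d) Y = 2P + 1:
  P = 0.688 -> Y = 2.376 ✓
  P = 1.188 -> Y = 3.375 ✓
  P = 2.782 -> Y = 6.565 ✓
All samples match this transformation.

(d) 2P + 1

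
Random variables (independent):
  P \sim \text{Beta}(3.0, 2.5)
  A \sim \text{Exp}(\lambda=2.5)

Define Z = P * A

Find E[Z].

For independent RVs: E[XY] = E[X]*E[Y]
E[P] = 0.54545455
E[A] = 0.4
E[Z] = 0.54545455 * 0.4 = 0.21818182

0.21818182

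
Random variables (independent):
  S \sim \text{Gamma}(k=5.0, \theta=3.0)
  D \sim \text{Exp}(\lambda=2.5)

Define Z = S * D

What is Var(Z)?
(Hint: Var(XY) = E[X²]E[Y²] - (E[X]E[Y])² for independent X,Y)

Var(XY) = E[X²]E[Y²] - (E[X]E[Y])²
E[S] = 15, Var(S) = 45
E[D] = 0.4, Var(D) = 0.16
E[S²] = 45 + 15² = 270
E[D²] = 0.16 + 0.4² = 0.32
Var(Z) = 270*0.32 - (15*0.4)²
= 86.4 - 36 = 50.4

50.4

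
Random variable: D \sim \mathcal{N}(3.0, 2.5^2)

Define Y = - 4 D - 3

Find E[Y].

For Y = -4D - 3:
E[Y] = -4 * E[D] - 3
E[D] = 3.0 = 3
E[Y] = -4 * 3 - 3 = -15

-15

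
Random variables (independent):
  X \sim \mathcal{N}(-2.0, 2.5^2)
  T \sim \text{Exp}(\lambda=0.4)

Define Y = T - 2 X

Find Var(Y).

For independent RVs: Var(aX + bY) = a²Var(X) + b²Var(Y)
Var(X) = 6.25
Var(T) = 6.25
Var(Y) = (-2)²*6.25 + 1²*6.25
= 4*6.25 + 1*6.25 = 31.25

31.25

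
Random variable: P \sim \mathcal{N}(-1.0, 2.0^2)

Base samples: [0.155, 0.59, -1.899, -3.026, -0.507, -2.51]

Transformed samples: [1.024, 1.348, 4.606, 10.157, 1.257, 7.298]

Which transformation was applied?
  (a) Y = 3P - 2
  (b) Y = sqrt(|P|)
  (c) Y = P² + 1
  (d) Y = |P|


Checking option (c) Y = P² + 1:
  P = 0.155 -> Y = 1.024 ✓
  P = 0.59 -> Y = 1.348 ✓
  P = -1.899 -> Y = 4.606 ✓
All samples match this transformation.

(c) P² + 1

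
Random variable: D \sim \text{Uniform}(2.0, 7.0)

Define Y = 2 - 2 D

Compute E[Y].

For Y = -2D + 2:
E[Y] = -2 * E[D] + 2
E[D] = (2 + 7)/2 = 4.5
E[Y] = -2 * 4.5 + 2 = -7

-7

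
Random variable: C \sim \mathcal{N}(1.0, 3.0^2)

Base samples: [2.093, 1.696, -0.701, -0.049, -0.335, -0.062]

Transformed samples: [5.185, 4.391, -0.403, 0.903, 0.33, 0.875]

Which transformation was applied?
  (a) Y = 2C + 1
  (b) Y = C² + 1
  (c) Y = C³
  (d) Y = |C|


Checking option (a) Y = 2C + 1:
  C = 2.093 -> Y = 5.185 ✓
  C = 1.696 -> Y = 4.391 ✓
  C = -0.701 -> Y = -0.403 ✓
All samples match this transformation.

(a) 2C + 1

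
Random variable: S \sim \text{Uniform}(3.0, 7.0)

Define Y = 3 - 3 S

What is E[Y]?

For Y = -3S + 3:
E[Y] = -3 * E[S] + 3
E[S] = (3 + 7)/2 = 5
E[Y] = -3 * 5 + 3 = -12

-12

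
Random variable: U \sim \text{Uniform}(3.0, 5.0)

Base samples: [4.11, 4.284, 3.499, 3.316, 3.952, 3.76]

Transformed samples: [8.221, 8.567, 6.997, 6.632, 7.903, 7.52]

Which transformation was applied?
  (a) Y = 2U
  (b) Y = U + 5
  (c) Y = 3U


Checking option (a) Y = 2U:
  U = 4.11 -> Y = 8.221 ✓
  U = 4.284 -> Y = 8.567 ✓
  U = 3.499 -> Y = 6.997 ✓
All samples match this transformation.

(a) 2U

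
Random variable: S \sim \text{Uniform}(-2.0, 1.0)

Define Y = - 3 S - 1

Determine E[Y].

For Y = -3S - 1:
E[Y] = -3 * E[S] - 1
E[S] = (-2 + 1)/2 = -0.5
E[Y] = -3 * (-0.5) - 1 = 0.5

0.5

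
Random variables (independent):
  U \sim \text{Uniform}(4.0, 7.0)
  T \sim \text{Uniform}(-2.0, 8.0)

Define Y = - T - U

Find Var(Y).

For independent RVs: Var(aX + bY) = a²Var(X) + b²Var(Y)
Var(U) = 0.75
Var(T) = 8.3333333
Var(Y) = (-1)²*0.75 + (-1)²*8.3333333
= 1*0.75 + 1*8.3333333 = 9.0833333

9.0833333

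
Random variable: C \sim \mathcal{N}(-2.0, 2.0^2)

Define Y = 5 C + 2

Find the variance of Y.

For Y = aC + b: Var(Y) = a² * Var(C)
Var(C) = 2.0^2 = 4
Var(Y) = 5² * 4 = 25 * 4 = 100

100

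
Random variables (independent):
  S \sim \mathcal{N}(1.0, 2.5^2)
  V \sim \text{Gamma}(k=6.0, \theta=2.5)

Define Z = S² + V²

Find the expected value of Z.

E[Z] = E[S²] + E[V²]
E[S²] = Var(S) + E[S]² = 6.25 + 1 = 7.25
E[V²] = Var(V) + E[V]² = 37.5 + 225 = 262.5
E[Z] = 7.25 + 262.5 = 269.75

269.75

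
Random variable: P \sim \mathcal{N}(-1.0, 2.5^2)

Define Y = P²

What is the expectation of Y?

Using E[X²] = Var(X) + (E[X])²:
E[P] = -1
Var(P) = 2.5^2 = 6.25
E[P²] = 6.25 + (-1)² = 6.25 + 1 = 7.25

7.25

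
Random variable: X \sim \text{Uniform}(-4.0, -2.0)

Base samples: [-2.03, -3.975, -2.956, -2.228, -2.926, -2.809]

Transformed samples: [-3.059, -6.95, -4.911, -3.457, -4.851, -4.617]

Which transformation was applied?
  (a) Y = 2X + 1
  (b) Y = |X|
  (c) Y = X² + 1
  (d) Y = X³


Checking option (a) Y = 2X + 1:
  X = -2.03 -> Y = -3.059 ✓
  X = -3.975 -> Y = -6.95 ✓
  X = -2.956 -> Y = -4.911 ✓
All samples match this transformation.

(a) 2X + 1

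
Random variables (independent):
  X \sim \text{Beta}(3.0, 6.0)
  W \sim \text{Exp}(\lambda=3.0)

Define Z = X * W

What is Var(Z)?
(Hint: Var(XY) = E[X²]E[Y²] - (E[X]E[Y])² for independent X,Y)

Var(XY) = E[X²]E[Y²] - (E[X]E[Y])²
E[X] = 0.33333333, Var(X) = 0.022222222
E[W] = 0.33333333, Var(W) = 0.11111111
E[X²] = 0.022222222 + 0.33333333² = 0.13333333
E[W²] = 0.11111111 + 0.33333333² = 0.22222222
Var(Z) = 0.13333333*0.22222222 - (0.33333333*0.33333333)²
= 0.02962963 - 0.012345679 = 0.017283951

0.017283951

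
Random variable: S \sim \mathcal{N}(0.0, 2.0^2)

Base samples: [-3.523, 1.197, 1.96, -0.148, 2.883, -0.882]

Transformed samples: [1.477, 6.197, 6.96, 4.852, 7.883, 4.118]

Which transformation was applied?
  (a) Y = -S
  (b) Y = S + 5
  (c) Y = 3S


Checking option (b) Y = S + 5:
  S = -3.523 -> Y = 1.477 ✓
  S = 1.197 -> Y = 6.197 ✓
  S = 1.96 -> Y = 6.96 ✓
All samples match this transformation.

(b) S + 5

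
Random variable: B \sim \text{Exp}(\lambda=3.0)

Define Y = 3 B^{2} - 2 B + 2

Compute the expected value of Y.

E[Y] = 3*E[B²] - 2*E[B] + 2
E[B] = 0.33333333
E[B²] = Var(B) + (E[B])² = 0.11111111 + 0.11111111 = 0.22222222
E[Y] = 3*0.22222222 - 2*0.33333333 + 2 = 2

2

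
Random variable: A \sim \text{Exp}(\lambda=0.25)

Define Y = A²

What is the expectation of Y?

E[A²] = Var(A) + (E[A])² = 16 + 16 = 32

32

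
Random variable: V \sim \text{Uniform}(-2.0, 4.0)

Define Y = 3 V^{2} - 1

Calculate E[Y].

E[Y] = 3*E[V²] - 1
E[V] = 1
E[V²] = Var(V) + (E[V])² = 3 + 1 = 4
E[Y] = 3*4 - 1 = 11

11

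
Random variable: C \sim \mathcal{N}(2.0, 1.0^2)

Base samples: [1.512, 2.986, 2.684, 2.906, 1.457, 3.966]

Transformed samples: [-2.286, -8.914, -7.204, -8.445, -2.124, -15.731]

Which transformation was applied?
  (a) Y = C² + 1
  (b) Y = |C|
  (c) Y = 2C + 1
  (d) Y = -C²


Checking option (d) Y = -C²:
  C = 1.512 -> Y = -2.286 ✓
  C = 2.986 -> Y = -8.914 ✓
  C = 2.684 -> Y = -7.204 ✓
All samples match this transformation.

(d) -C²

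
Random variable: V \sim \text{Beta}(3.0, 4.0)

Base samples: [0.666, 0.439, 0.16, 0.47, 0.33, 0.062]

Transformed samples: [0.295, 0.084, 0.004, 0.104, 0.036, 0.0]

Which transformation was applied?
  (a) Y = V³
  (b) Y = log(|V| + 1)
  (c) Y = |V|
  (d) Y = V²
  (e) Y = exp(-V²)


Checking option (a) Y = V³:
  V = 0.666 -> Y = 0.295 ✓
  V = 0.439 -> Y = 0.084 ✓
  V = 0.16 -> Y = 0.004 ✓
All samples match this transformation.

(a) V³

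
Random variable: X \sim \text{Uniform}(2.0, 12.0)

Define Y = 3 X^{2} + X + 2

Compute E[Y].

E[Y] = 3*E[X²] + 1*E[X] + 2
E[X] = 7
E[X²] = Var(X) + (E[X])² = 8.3333333 + 49 = 57.333333
E[Y] = 3*57.333333 + 1*7 + 2 = 181

181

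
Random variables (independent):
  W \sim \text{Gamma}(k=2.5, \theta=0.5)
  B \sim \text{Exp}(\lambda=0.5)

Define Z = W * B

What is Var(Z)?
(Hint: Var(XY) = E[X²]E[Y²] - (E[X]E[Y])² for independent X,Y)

Var(XY) = E[X²]E[Y²] - (E[X]E[Y])²
E[W] = 1.25, Var(W) = 0.625
E[B] = 2, Var(B) = 4
E[W²] = 0.625 + 1.25² = 2.1875
E[B²] = 4 + 2² = 8
Var(Z) = 2.1875*8 - (1.25*2)²
= 17.5 - 6.25 = 11.25

11.25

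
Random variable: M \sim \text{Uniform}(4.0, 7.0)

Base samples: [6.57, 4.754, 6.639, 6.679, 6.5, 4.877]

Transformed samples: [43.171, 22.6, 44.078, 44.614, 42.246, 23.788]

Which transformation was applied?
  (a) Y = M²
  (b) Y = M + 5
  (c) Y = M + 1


Checking option (a) Y = M²:
  M = 6.57 -> Y = 43.171 ✓
  M = 4.754 -> Y = 22.6 ✓
  M = 6.639 -> Y = 44.078 ✓
All samples match this transformation.

(a) M²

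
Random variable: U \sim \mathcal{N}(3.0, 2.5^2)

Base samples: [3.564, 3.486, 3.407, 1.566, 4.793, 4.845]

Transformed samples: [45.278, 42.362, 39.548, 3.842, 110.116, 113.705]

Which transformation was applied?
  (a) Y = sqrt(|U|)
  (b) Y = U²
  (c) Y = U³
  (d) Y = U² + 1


Checking option (c) Y = U³:
  U = 3.564 -> Y = 45.278 ✓
  U = 3.486 -> Y = 42.362 ✓
  U = 3.407 -> Y = 39.548 ✓
All samples match this transformation.

(c) U³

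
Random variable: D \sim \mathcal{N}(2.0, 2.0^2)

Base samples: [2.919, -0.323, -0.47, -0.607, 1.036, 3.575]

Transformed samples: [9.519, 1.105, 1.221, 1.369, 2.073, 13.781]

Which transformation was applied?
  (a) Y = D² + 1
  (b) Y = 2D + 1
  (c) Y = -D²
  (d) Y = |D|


Checking option (a) Y = D² + 1:
  D = 2.919 -> Y = 9.519 ✓
  D = -0.323 -> Y = 1.105 ✓
  D = -0.47 -> Y = 1.221 ✓
All samples match this transformation.

(a) D² + 1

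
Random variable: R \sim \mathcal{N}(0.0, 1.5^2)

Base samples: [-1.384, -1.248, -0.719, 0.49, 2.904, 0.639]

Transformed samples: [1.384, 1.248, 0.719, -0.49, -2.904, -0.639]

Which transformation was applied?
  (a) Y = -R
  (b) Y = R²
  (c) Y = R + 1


Checking option (a) Y = -R:
  R = -1.384 -> Y = 1.384 ✓
  R = -1.248 -> Y = 1.248 ✓
  R = -0.719 -> Y = 0.719 ✓
All samples match this transformation.

(a) -R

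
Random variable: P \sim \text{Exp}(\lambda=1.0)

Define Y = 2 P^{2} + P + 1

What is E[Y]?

E[Y] = 2*E[P²] + 1*E[P] + 1
E[P] = 1
E[P²] = Var(P) + (E[P])² = 1 + 1 = 2
E[Y] = 2*2 + 1*1 + 1 = 6

6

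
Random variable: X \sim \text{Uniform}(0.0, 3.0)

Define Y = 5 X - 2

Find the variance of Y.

For Y = aX + b: Var(Y) = a² * Var(X)
Var(X) = (3 - 0)^2/12 = 0.75
Var(Y) = 5² * 0.75 = 25 * 0.75 = 18.75

18.75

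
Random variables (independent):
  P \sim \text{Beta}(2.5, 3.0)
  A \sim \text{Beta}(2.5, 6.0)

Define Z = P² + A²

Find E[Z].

E[Z] = E[P²] + E[A²]
E[P²] = Var(P) + E[P]² = 0.038143675 + 0.20661157 = 0.24475524
E[A²] = Var(A) + E[A]² = 0.021853943 + 0.08650519 = 0.10835913
E[Z] = 0.24475524 + 0.10835913 = 0.35311438

0.35311438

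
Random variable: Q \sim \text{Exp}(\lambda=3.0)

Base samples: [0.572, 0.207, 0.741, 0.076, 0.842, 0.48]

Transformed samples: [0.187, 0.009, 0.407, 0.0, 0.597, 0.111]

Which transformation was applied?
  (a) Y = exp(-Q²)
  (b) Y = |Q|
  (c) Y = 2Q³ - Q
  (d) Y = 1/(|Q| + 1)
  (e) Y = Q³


Checking option (e) Y = Q³:
  Q = 0.572 -> Y = 0.187 ✓
  Q = 0.207 -> Y = 0.009 ✓
  Q = 0.741 -> Y = 0.407 ✓
All samples match this transformation.

(e) Q³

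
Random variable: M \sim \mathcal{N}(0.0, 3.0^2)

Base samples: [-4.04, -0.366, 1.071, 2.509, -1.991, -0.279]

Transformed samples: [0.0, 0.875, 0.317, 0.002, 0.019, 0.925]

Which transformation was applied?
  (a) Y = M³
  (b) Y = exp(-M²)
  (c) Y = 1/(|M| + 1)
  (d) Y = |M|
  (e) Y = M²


Checking option (b) Y = exp(-M²):
  M = -4.04 -> Y = 0.0 ✓
  M = -0.366 -> Y = 0.875 ✓
  M = 1.071 -> Y = 0.317 ✓
All samples match this transformation.

(b) exp(-M²)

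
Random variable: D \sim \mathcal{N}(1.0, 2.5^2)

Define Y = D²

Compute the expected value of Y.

E[D²] = Var(D) + (E[D])² = 6.25 + 1 = 7.25

7.25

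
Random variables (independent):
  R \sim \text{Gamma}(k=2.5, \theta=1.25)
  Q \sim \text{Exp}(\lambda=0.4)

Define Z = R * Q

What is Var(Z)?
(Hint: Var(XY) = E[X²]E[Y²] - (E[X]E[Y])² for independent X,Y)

Var(XY) = E[X²]E[Y²] - (E[X]E[Y])²
E[R] = 3.125, Var(R) = 3.90625
E[Q] = 2.5, Var(Q) = 6.25
E[R²] = 3.90625 + 3.125² = 13.671875
E[Q²] = 6.25 + 2.5² = 12.5
Var(Z) = 13.671875*12.5 - (3.125*2.5)²
= 170.89844 - 61.035156 = 109.86328

109.86328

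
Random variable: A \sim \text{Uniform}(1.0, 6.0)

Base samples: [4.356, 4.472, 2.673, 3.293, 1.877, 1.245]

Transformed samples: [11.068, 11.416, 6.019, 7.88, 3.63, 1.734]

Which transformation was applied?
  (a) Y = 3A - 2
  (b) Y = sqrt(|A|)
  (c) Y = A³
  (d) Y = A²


Checking option (a) Y = 3A - 2:
  A = 4.356 -> Y = 11.068 ✓
  A = 4.472 -> Y = 11.416 ✓
  A = 2.673 -> Y = 6.019 ✓
All samples match this transformation.

(a) 3A - 2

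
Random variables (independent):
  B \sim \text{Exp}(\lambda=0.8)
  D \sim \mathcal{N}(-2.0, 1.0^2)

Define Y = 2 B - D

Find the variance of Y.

For independent RVs: Var(aX + bY) = a²Var(X) + b²Var(Y)
Var(B) = 1.5625
Var(D) = 1
Var(Y) = 2²*1.5625 + (-1)²*1
= 4*1.5625 + 1*1 = 7.25

7.25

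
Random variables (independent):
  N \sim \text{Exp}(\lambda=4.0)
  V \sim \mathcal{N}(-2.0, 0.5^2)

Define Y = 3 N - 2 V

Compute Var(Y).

For independent RVs: Var(aX + bY) = a²Var(X) + b²Var(Y)
Var(N) = 0.0625
Var(V) = 0.25
Var(Y) = 3²*0.0625 + (-2)²*0.25
= 9*0.0625 + 4*0.25 = 1.5625

1.5625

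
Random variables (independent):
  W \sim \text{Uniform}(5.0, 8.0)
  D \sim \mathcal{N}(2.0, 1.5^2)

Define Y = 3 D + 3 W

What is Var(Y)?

For independent RVs: Var(aX + bY) = a²Var(X) + b²Var(Y)
Var(W) = 0.75
Var(D) = 2.25
Var(Y) = 3²*0.75 + 3²*2.25
= 9*0.75 + 9*2.25 = 27

27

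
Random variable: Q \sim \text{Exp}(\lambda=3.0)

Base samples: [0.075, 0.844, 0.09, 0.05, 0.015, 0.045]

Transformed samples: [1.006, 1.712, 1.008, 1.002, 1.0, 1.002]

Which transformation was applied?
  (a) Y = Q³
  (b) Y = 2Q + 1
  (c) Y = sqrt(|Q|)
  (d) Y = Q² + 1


Checking option (d) Y = Q² + 1:
  Q = 0.075 -> Y = 1.006 ✓
  Q = 0.844 -> Y = 1.712 ✓
  Q = 0.09 -> Y = 1.008 ✓
All samples match this transformation.

(d) Q² + 1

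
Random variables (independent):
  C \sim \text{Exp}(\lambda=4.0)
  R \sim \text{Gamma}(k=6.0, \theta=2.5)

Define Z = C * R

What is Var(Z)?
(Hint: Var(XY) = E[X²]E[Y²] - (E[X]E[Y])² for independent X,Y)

Var(XY) = E[X²]E[Y²] - (E[X]E[Y])²
E[C] = 0.25, Var(C) = 0.0625
E[R] = 15, Var(R) = 37.5
E[C²] = 0.0625 + 0.25² = 0.125
E[R²] = 37.5 + 15² = 262.5
Var(Z) = 0.125*262.5 - (0.25*15)²
= 32.8125 - 14.0625 = 18.75

18.75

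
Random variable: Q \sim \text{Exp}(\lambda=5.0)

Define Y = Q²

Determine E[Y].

Using E[X²] = Var(X) + (E[X])²:
E[Q] = 0.2
Var(Q) = 1/5.0^2 = 0.04
E[Q²] = 0.04 + 0.2² = 0.04 + 0.04 = 0.08

0.08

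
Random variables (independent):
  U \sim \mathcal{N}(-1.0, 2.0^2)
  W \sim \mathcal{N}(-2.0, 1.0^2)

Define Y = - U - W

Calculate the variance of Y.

For independent RVs: Var(aX + bY) = a²Var(X) + b²Var(Y)
Var(U) = 4
Var(W) = 1
Var(Y) = (-1)²*4 + (-1)²*1
= 1*4 + 1*1 = 5

5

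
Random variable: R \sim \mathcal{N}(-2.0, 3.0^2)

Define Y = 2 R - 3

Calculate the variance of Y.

For Y = aR + b: Var(Y) = a² * Var(R)
Var(R) = 3.0^2 = 9
Var(Y) = 2² * 9 = 4 * 9 = 36

36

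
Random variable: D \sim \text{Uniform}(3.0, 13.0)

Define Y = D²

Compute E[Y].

E[D²] = Var(D) + (E[D])² = 8.3333333 + 64 = 72.333333

72.333333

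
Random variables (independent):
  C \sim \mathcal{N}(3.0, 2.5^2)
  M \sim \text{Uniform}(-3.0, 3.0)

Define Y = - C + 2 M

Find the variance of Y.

For independent RVs: Var(aX + bY) = a²Var(X) + b²Var(Y)
Var(C) = 6.25
Var(M) = 3
Var(Y) = (-1)²*6.25 + 2²*3
= 1*6.25 + 4*3 = 18.25

18.25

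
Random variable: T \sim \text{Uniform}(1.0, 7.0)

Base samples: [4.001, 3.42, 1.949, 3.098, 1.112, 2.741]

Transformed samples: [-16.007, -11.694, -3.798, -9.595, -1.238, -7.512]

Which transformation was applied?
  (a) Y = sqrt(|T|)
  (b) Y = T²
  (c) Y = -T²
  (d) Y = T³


Checking option (c) Y = -T²:
  T = 4.001 -> Y = -16.007 ✓
  T = 3.42 -> Y = -11.694 ✓
  T = 1.949 -> Y = -3.798 ✓
All samples match this transformation.

(c) -T²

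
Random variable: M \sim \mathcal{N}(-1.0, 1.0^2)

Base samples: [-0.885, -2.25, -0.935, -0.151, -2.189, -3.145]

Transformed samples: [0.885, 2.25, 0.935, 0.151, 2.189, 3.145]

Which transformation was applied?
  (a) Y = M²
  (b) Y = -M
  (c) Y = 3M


Checking option (b) Y = -M:
  M = -0.885 -> Y = 0.885 ✓
  M = -2.25 -> Y = 2.25 ✓
  M = -0.935 -> Y = 0.935 ✓
All samples match this transformation.

(b) -M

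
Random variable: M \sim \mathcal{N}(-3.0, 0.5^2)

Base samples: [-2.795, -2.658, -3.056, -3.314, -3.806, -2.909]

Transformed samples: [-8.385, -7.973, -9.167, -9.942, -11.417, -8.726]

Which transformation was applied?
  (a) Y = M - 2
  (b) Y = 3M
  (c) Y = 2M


Checking option (b) Y = 3M:
  M = -2.795 -> Y = -8.385 ✓
  M = -2.658 -> Y = -7.973 ✓
  M = -3.056 -> Y = -9.167 ✓
All samples match this transformation.

(b) 3M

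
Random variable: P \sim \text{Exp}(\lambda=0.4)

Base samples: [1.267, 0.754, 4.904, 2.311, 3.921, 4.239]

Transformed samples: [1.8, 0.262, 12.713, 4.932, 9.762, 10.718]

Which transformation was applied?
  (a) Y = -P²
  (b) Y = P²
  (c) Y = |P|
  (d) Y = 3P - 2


Checking option (d) Y = 3P - 2:
  P = 1.267 -> Y = 1.8 ✓
  P = 0.754 -> Y = 0.262 ✓
  P = 4.904 -> Y = 12.713 ✓
All samples match this transformation.

(d) 3P - 2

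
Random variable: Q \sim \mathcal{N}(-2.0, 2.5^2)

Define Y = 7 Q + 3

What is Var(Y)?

For Y = aQ + b: Var(Y) = a² * Var(Q)
Var(Q) = 2.5^2 = 6.25
Var(Y) = 7² * 6.25 = 49 * 6.25 = 306.25

306.25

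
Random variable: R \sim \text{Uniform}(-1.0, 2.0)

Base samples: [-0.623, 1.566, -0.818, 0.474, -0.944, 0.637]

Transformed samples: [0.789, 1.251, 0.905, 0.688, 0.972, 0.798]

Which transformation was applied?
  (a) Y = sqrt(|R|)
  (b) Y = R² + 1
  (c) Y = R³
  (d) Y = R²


Checking option (a) Y = sqrt(|R|):
  R = -0.623 -> Y = 0.789 ✓
  R = 1.566 -> Y = 1.251 ✓
  R = -0.818 -> Y = 0.905 ✓
All samples match this transformation.

(a) sqrt(|R|)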